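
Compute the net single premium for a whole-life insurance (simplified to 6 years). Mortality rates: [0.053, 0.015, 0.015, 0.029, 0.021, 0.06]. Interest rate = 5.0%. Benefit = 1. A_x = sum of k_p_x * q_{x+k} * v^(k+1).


v = 0.952381
Year 0: k_p_x=1.0, q=0.053, term=0.050476
Year 1: k_p_x=0.947, q=0.015, term=0.012884
Year 2: k_p_x=0.932795, q=0.015, term=0.012087
Year 3: k_p_x=0.918803, q=0.029, term=0.021921
Year 4: k_p_x=0.892158, q=0.021, term=0.01468
Year 5: k_p_x=0.873422, q=0.06, term=0.039106
A_x = 0.1512


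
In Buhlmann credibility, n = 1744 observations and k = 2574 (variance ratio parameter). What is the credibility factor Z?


Z = n / (n + k)
= 1744 / (1744 + 2574)
= 1744 / 4318
= 0.4039


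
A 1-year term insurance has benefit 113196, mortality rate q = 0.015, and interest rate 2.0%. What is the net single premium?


NSP = benefit * q * v
v = 1/(1+i) = 0.980392
NSP = 113196 * 0.015 * 0.980392
= 1664.6471


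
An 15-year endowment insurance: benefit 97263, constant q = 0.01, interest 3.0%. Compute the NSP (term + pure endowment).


Term component = 10892.5142
Pure endowment = 15_p_x * v^15 * benefit = 0.860058 * 0.641862 * 97263 = 53692.943
NSP = 64585.4573


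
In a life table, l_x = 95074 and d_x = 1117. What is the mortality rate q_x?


q_x = d_x / l_x
= 1117 / 95074
= 0.0117


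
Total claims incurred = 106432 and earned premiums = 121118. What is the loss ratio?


Loss ratio = claims / premiums
= 106432 / 121118
= 0.8787


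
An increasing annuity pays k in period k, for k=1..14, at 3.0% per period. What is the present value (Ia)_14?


(Ia)_n = sum_{k=1}^{n} k * v^k, v = 1/(1+i)
v = 0.970874
Sum computed term by term:
(Ia)_14 = 79.3102


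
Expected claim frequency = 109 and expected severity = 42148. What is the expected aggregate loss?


E[S] = E[N] * E[X]
= 109 * 42148
= 4.5941e+06


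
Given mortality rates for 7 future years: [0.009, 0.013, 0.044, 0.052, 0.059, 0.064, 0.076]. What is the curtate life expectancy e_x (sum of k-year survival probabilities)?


e_x = sum_{k=1}^{n} k_p_x
k_p_x values:
  1_p_x = 0.991
  2_p_x = 0.978117
  3_p_x = 0.93508
  4_p_x = 0.886456
  5_p_x = 0.834155
  6_p_x = 0.780769
  7_p_x = 0.72143
e_x = 6.127


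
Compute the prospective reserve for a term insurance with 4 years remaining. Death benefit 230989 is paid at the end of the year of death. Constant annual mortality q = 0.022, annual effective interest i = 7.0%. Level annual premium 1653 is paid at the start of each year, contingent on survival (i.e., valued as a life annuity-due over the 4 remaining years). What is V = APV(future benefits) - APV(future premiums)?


v = 1/(1+i) = 0.934579
APV(future benefits) per unit = sum_{k=0}^{3} k_p_x * q * v^(k+1) = 0.072231
APV(future benefits) = 230989 * 0.072231 = 16684.5402
Life annuity-due factor ä_{x:4} = sum_{k=0}^{3} k_p_x * v^k = 3.513048
APV(future premiums) = 1653 * 3.513048 = 5807.0678
V = 16684.5402 - 5807.0678
= 10877.4724


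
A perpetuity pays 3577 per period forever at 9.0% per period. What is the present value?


PV = PMT / i
= 3577 / 0.09
= 39744.4444


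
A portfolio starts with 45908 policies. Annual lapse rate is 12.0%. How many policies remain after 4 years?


remaining = initial * (1 - lapse)^years
= 45908 * (1 - 0.12)^4
= 45908 * 0.599695
= 27530.8146


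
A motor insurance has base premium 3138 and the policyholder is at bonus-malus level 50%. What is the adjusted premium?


adjusted = base * BM_level / 100
= 3138 * 50 / 100
= 3138 * 0.5
= 1569.0


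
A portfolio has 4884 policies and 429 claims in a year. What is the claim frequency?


frequency = claims / policies
= 429 / 4884
= 0.0878


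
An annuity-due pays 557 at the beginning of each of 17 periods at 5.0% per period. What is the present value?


PV_due = PMT * (1-(1+i)^(-n))/i * (1+i)
PV_immediate = 6279.6549
PV_due = 6279.6549 * 1.05
= 6593.6376


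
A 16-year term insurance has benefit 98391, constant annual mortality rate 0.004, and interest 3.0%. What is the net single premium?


NSP = benefit * sum_{k=0}^{n-1} k_p_x * q * v^(k+1)
With constant q=0.004, v=0.970874
Sum = 0.048887
NSP = 98391 * 0.048887
= 4810.0618


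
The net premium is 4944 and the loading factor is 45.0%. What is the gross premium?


Gross = net * (1 + loading)
= 4944 * (1 + 0.45)
= 4944 * 1.45
= 7168.8


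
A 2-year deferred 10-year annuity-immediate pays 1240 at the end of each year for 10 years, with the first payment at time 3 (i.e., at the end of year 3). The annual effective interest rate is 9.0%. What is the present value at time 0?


PV at time 2 of the 10-year annuity-immediate:
a_n = 1240 * (1-(1+0.09)^(-10))/0.09 = 7957.8955
Discount back 2 years to time 0:
PV = 7957.8955 * (1+0.09)^(-2)
= 7957.8955 * 0.84168
= 6698.0015


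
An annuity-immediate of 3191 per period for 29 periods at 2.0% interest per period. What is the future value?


FV = PMT * ((1+i)^n - 1) / i
= 3191 * ((1.02)^29 - 1) / 0.02
= 3191 * (1.775845 - 1) / 0.02
= 123786.0203


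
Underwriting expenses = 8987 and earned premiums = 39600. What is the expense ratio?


Expense ratio = expenses / premiums
= 8987 / 39600
= 0.2269


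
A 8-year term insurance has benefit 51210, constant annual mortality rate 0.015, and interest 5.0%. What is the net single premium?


NSP = benefit * sum_{k=0}^{n-1} k_p_x * q * v^(k+1)
With constant q=0.015, v=0.952381
Sum = 0.092364
NSP = 51210 * 0.092364
= 4729.9466


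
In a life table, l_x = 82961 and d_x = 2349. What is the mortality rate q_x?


q_x = d_x / l_x
= 2349 / 82961
= 0.0283


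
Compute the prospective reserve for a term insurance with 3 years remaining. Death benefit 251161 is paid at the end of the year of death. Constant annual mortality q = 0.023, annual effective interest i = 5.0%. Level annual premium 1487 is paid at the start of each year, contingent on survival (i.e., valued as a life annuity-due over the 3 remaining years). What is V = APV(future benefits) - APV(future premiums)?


v = 1/(1+i) = 0.952381
APV(future benefits) per unit = sum_{k=0}^{2} k_p_x * q * v^(k+1) = 0.061251
APV(future benefits) = 251161 * 0.061251 = 15383.977
Life annuity-due factor ä_{x:3} = sum_{k=0}^{2} k_p_x * v^k = 2.796262
APV(future premiums) = 1487 * 2.796262 = 4158.0418
V = 15383.977 - 4158.0418
= 11225.9352


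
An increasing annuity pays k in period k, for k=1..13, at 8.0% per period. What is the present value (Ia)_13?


(Ia)_n = sum_{k=1}^{n} k * v^k, v = 1/(1+i)
v = 0.925926
Sum computed term by term:
(Ia)_13 = 46.9501


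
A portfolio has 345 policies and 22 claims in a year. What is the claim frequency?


frequency = claims / policies
= 22 / 345
= 0.0638


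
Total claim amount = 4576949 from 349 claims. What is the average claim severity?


severity = total / number
= 4576949 / 349
= 13114.467


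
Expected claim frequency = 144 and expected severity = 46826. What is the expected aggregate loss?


E[S] = E[N] * E[X]
= 144 * 46826
= 6.7429e+06


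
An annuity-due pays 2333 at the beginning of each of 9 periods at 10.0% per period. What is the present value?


PV_due = PMT * (1-(1+i)^(-n))/i * (1+i)
PV_immediate = 13435.8026
PV_due = 13435.8026 * 1.1
= 14779.3828


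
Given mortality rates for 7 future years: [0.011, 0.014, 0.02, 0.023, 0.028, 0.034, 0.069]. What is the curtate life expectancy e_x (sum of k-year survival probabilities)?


e_x = sum_{k=1}^{n} k_p_x
k_p_x values:
  1_p_x = 0.989
  2_p_x = 0.975154
  3_p_x = 0.955651
  4_p_x = 0.933671
  5_p_x = 0.907528
  6_p_x = 0.876672
  7_p_x = 0.816182
e_x = 6.4539


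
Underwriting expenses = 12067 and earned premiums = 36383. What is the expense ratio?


Expense ratio = expenses / premiums
= 12067 / 36383
= 0.3317


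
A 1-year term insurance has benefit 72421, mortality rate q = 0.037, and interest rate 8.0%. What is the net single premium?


NSP = benefit * q * v
v = 1/(1+i) = 0.925926
NSP = 72421 * 0.037 * 0.925926
= 2481.0898


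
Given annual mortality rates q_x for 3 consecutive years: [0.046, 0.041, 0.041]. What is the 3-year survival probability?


p_k = 1 - q_k for each year
Survival = product of (1 - q_k)
= 0.954 * 0.959 * 0.959
= 0.8774


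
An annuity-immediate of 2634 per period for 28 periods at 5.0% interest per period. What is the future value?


FV = PMT * ((1+i)^n - 1) / i
= 2634 * ((1.05)^28 - 1) / 0.05
= 2634 * (3.920129 - 1) / 0.05
= 153832.403


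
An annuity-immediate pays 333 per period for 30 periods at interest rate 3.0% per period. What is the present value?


PV = PMT * (1 - (1+i)^(-n)) / i
= 333 * (1 - (1+0.03)^(-30)) / 0.03
= 333 * (1 - 0.411987) / 0.03
= 333 * 19.600441
= 6526.947


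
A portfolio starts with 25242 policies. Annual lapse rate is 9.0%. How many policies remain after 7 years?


remaining = initial * (1 - lapse)^years
= 25242 * (1 - 0.09)^7
= 25242 * 0.516761
= 13044.0817


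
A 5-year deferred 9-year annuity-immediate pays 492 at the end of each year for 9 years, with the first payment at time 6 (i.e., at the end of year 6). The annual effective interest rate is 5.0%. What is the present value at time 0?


PV at time 5 of the 9-year annuity-immediate:
a_n = 492 * (1-(1+0.05)^(-9))/0.05 = 3497.0483
Discount back 5 years to time 0:
PV = 3497.0483 * (1+0.05)^(-5)
= 3497.0483 * 0.783526
= 2740.0288


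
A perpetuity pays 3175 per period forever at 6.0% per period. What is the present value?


PV = PMT / i
= 3175 / 0.06
= 52916.6667


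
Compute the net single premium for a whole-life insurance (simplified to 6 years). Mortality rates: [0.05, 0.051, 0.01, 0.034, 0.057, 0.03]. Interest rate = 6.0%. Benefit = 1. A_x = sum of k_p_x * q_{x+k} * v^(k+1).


v = 0.943396
Year 0: k_p_x=1.0, q=0.05, term=0.04717
Year 1: k_p_x=0.95, q=0.051, term=0.04312
Year 2: k_p_x=0.90155, q=0.01, term=0.00757
Year 3: k_p_x=0.892535, q=0.034, term=0.024037
Year 4: k_p_x=0.862188, q=0.057, term=0.036724
Year 5: k_p_x=0.813044, q=0.03, term=0.017195
A_x = 0.1758


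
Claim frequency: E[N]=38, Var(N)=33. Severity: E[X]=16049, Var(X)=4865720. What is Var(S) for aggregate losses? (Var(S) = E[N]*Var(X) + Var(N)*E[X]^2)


Var(S) = E[N]*Var(X) + Var(N)*E[X]^2
= 38*4865720 + 33*16049^2
= 184897360 + 8499823233
= 8.6847e+09


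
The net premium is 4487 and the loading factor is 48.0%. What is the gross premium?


Gross = net * (1 + loading)
= 4487 * (1 + 0.48)
= 4487 * 1.48
= 6640.76


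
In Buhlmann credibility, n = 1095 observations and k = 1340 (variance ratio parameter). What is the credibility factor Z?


Z = n / (n + k)
= 1095 / (1095 + 1340)
= 1095 / 2435
= 0.4497


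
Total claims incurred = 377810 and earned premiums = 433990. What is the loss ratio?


Loss ratio = claims / premiums
= 377810 / 433990
= 0.8706


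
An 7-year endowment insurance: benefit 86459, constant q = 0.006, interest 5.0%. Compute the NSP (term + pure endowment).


Term component = 2951.6672
Pure endowment = 7_p_x * v^7 * benefit = 0.958748 * 0.710681 * 86459 = 58910.1062
NSP = 61861.7734


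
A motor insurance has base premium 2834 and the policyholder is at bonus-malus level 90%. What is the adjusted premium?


adjusted = base * BM_level / 100
= 2834 * 90 / 100
= 2834 * 0.9
= 2550.6


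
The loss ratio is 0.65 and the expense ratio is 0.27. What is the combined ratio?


Combined ratio = loss ratio + expense ratio
= 0.65 + 0.27
= 0.92


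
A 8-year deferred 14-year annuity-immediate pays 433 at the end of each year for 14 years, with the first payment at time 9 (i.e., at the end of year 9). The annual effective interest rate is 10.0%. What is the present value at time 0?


PV at time 8 of the 14-year annuity-immediate:
a_n = 433 * (1-(1+0.1)^(-14))/0.1 = 3189.7757
Discount back 8 years to time 0:
PV = 3189.7757 * (1+0.1)^(-8)
= 3189.7757 * 0.466507
= 1488.0539


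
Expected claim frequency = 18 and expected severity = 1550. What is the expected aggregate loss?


E[S] = E[N] * E[X]
= 18 * 1550
= 27900


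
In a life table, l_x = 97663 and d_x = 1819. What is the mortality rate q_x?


q_x = d_x / l_x
= 1819 / 97663
= 0.0186


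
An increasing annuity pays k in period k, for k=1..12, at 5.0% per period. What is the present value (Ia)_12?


(Ia)_n = sum_{k=1}^{n} k * v^k, v = 1/(1+i)
v = 0.952381
Sum computed term by term:
(Ia)_12 = 52.4873


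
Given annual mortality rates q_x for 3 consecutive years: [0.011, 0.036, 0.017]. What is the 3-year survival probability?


p_k = 1 - q_k for each year
Survival = product of (1 - q_k)
= 0.989 * 0.964 * 0.983
= 0.9372


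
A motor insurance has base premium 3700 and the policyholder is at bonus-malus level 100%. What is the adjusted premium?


adjusted = base * BM_level / 100
= 3700 * 100 / 100
= 3700 * 1.0
= 3700.0


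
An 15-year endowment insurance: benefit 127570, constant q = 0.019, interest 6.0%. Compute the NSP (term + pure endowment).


Term component = 21080.2658
Pure endowment = 15_p_x * v^15 * benefit = 0.749955 * 0.417265 * 127570 = 39920.4738
NSP = 61000.7396


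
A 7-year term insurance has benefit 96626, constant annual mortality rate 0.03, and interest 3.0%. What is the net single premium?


NSP = benefit * sum_{k=0}^{n-1} k_p_x * q * v^(k+1)
With constant q=0.03, v=0.970874
Sum = 0.171518
NSP = 96626 * 0.171518
= 16573.0986


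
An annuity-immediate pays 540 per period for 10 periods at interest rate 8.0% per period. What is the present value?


PV = PMT * (1 - (1+i)^(-n)) / i
= 540 * (1 - (1+0.08)^(-10)) / 0.08
= 540 * (1 - 0.463193) / 0.08
= 540 * 6.710081
= 3623.444


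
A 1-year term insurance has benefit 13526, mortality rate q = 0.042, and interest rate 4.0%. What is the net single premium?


NSP = benefit * q * v
v = 1/(1+i) = 0.961538
NSP = 13526 * 0.042 * 0.961538
= 546.2423


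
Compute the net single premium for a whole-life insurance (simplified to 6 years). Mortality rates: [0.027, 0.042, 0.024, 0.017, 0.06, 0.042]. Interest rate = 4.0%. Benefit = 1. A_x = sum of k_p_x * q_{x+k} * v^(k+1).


v = 0.961538
Year 0: k_p_x=1.0, q=0.027, term=0.025962
Year 1: k_p_x=0.973, q=0.042, term=0.037783
Year 2: k_p_x=0.932134, q=0.024, term=0.019888
Year 3: k_p_x=0.909763, q=0.017, term=0.01322
Year 4: k_p_x=0.894297, q=0.06, term=0.044103
Year 5: k_p_x=0.840639, q=0.042, term=0.027904
A_x = 0.1689


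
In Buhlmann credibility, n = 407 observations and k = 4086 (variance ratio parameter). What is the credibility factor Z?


Z = n / (n + k)
= 407 / (407 + 4086)
= 407 / 4493
= 0.0906


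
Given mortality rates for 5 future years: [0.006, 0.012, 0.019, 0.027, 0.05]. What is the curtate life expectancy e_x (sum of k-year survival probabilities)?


e_x = sum_{k=1}^{n} k_p_x
k_p_x values:
  1_p_x = 0.994
  2_p_x = 0.982072
  3_p_x = 0.963413
  4_p_x = 0.9374
  5_p_x = 0.89053
e_x = 4.7674


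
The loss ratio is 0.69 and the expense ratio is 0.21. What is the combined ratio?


Combined ratio = loss ratio + expense ratio
= 0.69 + 0.21
= 0.9


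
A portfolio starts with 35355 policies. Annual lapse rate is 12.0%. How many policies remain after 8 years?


remaining = initial * (1 - lapse)^years
= 35355 * (1 - 0.12)^8
= 35355 * 0.359635
= 12714.8786


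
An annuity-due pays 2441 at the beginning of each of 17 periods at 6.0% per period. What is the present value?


PV_due = PMT * (1-(1+i)^(-n))/i * (1+i)
PV_immediate = 25574.9909
PV_due = 25574.9909 * 1.06
= 27109.4904


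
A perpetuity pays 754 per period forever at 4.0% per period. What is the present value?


PV = PMT / i
= 754 / 0.04
= 18850.0


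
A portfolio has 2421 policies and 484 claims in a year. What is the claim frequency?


frequency = claims / policies
= 484 / 2421
= 0.1999


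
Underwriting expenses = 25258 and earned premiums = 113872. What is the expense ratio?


Expense ratio = expenses / premiums
= 25258 / 113872
= 0.2218


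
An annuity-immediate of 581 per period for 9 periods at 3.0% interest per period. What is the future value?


FV = PMT * ((1+i)^n - 1) / i
= 581 * ((1.03)^9 - 1) / 0.03
= 581 * (1.304773 - 1) / 0.03
= 5902.4407


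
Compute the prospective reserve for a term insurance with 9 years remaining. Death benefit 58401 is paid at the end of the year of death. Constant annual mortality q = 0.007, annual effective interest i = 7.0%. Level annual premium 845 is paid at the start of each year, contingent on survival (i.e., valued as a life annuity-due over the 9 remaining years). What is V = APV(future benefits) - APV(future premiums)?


v = 1/(1+i) = 0.934579
APV(future benefits) per unit = sum_{k=0}^{8} k_p_x * q * v^(k+1) = 0.04449
APV(future benefits) = 58401 * 0.04449 = 2598.261
Life annuity-due factor ä_{x:9} = sum_{k=0}^{8} k_p_x * v^k = 6.800616
APV(future premiums) = 845 * 6.800616 = 5746.5202
V = 2598.261 - 5746.5202
= -3148.2592


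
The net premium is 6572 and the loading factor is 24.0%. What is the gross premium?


Gross = net * (1 + loading)
= 6572 * (1 + 0.24)
= 6572 * 1.24
= 8149.28


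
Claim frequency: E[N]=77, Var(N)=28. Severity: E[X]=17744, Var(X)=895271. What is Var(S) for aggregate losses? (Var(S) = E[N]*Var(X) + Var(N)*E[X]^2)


Var(S) = E[N]*Var(X) + Var(N)*E[X]^2
= 77*895271 + 28*17744^2
= 68935867 + 8815787008
= 8.8847e+09


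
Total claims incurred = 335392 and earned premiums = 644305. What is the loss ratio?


Loss ratio = claims / premiums
= 335392 / 644305
= 0.5205


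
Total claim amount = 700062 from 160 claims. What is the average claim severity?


severity = total / number
= 700062 / 160
= 4375.3875


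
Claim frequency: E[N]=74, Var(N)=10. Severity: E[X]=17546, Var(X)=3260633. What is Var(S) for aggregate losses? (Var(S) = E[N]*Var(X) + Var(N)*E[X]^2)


Var(S) = E[N]*Var(X) + Var(N)*E[X]^2
= 74*3260633 + 10*17546^2
= 241286842 + 3078621160
= 3.3199e+09


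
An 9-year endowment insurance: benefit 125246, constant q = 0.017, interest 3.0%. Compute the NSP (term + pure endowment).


Term component = 15546.6343
Pure endowment = 9_p_x * v^9 * benefit = 0.857002 * 0.766417 * 125246 = 82264.1288
NSP = 97810.7631


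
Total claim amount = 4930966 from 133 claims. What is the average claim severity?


severity = total / number
= 4930966 / 133
= 37074.9323


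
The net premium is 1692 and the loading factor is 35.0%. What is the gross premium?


Gross = net * (1 + loading)
= 1692 * (1 + 0.35)
= 1692 * 1.35
= 2284.2


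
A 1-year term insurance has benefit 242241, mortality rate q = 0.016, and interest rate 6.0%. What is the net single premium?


NSP = benefit * q * v
v = 1/(1+i) = 0.943396
NSP = 242241 * 0.016 * 0.943396
= 3656.4679


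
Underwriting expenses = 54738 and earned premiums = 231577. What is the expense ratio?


Expense ratio = expenses / premiums
= 54738 / 231577
= 0.2364


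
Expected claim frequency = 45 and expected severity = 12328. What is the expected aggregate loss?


E[S] = E[N] * E[X]
= 45 * 12328
= 554760


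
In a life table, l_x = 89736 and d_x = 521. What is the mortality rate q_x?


q_x = d_x / l_x
= 521 / 89736
= 0.0058


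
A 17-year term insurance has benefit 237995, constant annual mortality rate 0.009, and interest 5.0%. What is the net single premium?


NSP = benefit * sum_{k=0}^{n-1} k_p_x * q * v^(k+1)
With constant q=0.009, v=0.952381
Sum = 0.09547
NSP = 237995 * 0.09547
= 22721.4261


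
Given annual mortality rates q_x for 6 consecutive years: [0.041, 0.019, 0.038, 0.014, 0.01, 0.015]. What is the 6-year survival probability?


p_k = 1 - q_k for each year
Survival = product of (1 - q_k)
= 0.959 * 0.981 * 0.962 * 0.986 * 0.99 * 0.985
= 0.8702


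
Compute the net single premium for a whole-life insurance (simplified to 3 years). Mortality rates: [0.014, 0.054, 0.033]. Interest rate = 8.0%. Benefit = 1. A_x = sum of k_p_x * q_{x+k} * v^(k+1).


v = 0.925926
Year 0: k_p_x=1.0, q=0.014, term=0.012963
Year 1: k_p_x=0.986, q=0.054, term=0.045648
Year 2: k_p_x=0.932756, q=0.033, term=0.024435
A_x = 0.083


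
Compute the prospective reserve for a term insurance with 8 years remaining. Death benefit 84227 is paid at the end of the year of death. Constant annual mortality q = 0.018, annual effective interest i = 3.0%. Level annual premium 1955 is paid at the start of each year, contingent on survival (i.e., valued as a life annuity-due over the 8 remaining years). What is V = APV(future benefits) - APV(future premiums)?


v = 1/(1+i) = 0.970874
APV(future benefits) per unit = sum_{k=0}^{7} k_p_x * q * v^(k+1) = 0.119009
APV(future benefits) = 84227 * 0.119009 = 10023.7375
Life annuity-due factor ä_{x:8} = sum_{k=0}^{7} k_p_x * v^k = 6.809937
APV(future premiums) = 1955 * 6.809937 = 13313.4262
V = 10023.7375 - 13313.4262
= -3289.6887


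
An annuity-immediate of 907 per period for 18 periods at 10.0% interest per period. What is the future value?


FV = PMT * ((1+i)^n - 1) / i
= 907 * ((1.1)^18 - 1) / 0.1
= 907 * (5.559917 - 1) / 0.1
= 41358.45


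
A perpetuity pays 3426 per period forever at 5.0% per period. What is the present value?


PV = PMT / i
= 3426 / 0.05
= 68520.0


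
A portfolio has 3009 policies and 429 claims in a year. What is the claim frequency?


frequency = claims / policies
= 429 / 3009
= 0.1426


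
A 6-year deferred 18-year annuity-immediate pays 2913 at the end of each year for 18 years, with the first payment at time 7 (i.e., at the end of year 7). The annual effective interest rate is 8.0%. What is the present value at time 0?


PV at time 6 of the 18-year annuity-immediate:
a_n = 2913 * (1-(1+0.08)^(-18))/0.08 = 27300.3072
Discount back 6 years to time 0:
PV = 27300.3072 * (1+0.08)^(-6)
= 27300.3072 * 0.63017
= 17203.8244


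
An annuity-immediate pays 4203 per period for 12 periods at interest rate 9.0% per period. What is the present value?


PV = PMT * (1 - (1+i)^(-n)) / i
= 4203 * (1 - (1+0.09)^(-12)) / 0.09
= 4203 * (1 - 0.355535) / 0.09
= 4203 * 7.160725
= 30096.5283


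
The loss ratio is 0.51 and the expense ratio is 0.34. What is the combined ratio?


Combined ratio = loss ratio + expense ratio
= 0.51 + 0.34
= 0.85


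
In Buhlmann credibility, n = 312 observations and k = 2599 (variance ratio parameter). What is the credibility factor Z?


Z = n / (n + k)
= 312 / (312 + 2599)
= 312 / 2911
= 0.1072


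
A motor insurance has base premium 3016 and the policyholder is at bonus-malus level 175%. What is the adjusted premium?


adjusted = base * BM_level / 100
= 3016 * 175 / 100
= 3016 * 1.75
= 5278.0


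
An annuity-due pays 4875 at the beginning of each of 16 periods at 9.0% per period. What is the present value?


PV_due = PMT * (1-(1+i)^(-n))/i * (1+i)
PV_immediate = 40523.7212
PV_due = 40523.7212 * 1.09
= 44170.8561


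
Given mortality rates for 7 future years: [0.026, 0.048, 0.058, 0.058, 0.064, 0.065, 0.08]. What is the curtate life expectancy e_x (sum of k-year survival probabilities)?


e_x = sum_{k=1}^{n} k_p_x
k_p_x values:
  1_p_x = 0.974
  2_p_x = 0.927248
  3_p_x = 0.873468
  4_p_x = 0.822806
  5_p_x = 0.770147
  6_p_x = 0.720087
  7_p_x = 0.66248
e_x = 5.7502


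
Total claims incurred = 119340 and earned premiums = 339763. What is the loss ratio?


Loss ratio = claims / premiums
= 119340 / 339763
= 0.3512


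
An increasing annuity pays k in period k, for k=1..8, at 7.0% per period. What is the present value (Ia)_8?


(Ia)_n = sum_{k=1}^{n} k * v^k, v = 1/(1+i)
v = 0.934579
Sum computed term by term:
(Ia)_8 = 24.7602


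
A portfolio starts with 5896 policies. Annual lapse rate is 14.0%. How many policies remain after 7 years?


remaining = initial * (1 - lapse)^years
= 5896 * (1 - 0.14)^7
= 5896 * 0.347928
= 2051.3824


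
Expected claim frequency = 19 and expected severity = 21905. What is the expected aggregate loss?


E[S] = E[N] * E[X]
= 19 * 21905
= 416195


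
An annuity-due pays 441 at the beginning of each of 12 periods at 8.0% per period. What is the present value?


PV_due = PMT * (1-(1+i)^(-n))/i * (1+i)
PV_immediate = 3323.4104
PV_due = 3323.4104 * 1.08
= 3589.2832


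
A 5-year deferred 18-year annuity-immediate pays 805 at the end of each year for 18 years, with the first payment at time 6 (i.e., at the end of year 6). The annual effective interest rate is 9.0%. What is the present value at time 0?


PV at time 5 of the 18-year annuity-immediate:
a_n = 805 * (1-(1+0.09)^(-18))/0.09 = 7048.2782
Discount back 5 years to time 0:
PV = 7048.2782 * (1+0.09)^(-5)
= 7048.2782 * 0.649931
= 4580.8972


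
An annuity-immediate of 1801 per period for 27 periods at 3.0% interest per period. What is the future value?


FV = PMT * ((1+i)^n - 1) / i
= 1801 * ((1.03)^27 - 1) / 0.03
= 1801 * (2.221289 - 1) / 0.03
= 73318.05


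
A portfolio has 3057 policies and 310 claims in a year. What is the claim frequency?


frequency = claims / policies
= 310 / 3057
= 0.1014


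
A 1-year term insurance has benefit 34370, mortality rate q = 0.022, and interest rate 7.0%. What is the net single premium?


NSP = benefit * q * v
v = 1/(1+i) = 0.934579
NSP = 34370 * 0.022 * 0.934579
= 706.6729


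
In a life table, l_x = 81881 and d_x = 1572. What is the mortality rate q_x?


q_x = d_x / l_x
= 1572 / 81881
= 0.0192


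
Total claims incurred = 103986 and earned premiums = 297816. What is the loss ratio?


Loss ratio = claims / premiums
= 103986 / 297816
= 0.3492


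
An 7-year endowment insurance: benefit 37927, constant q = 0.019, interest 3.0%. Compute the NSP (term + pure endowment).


Term component = 4251.2805
Pure endowment = 7_p_x * v^7 * benefit = 0.874345 * 0.813092 * 37927 = 26963.1713
NSP = 31214.4518


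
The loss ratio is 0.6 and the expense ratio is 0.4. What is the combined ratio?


Combined ratio = loss ratio + expense ratio
= 0.6 + 0.4
= 1.0


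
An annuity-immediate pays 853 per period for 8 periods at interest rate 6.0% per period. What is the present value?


PV = PMT * (1 - (1+i)^(-n)) / i
= 853 * (1 - (1+0.06)^(-8)) / 0.06
= 853 * (1 - 0.627412) / 0.06
= 853 * 6.209794
= 5296.9541


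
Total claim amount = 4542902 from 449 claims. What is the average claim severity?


severity = total / number
= 4542902 / 449
= 10117.8218


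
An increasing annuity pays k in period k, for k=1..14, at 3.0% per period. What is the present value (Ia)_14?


(Ia)_n = sum_{k=1}^{n} k * v^k, v = 1/(1+i)
v = 0.970874
Sum computed term by term:
(Ia)_14 = 79.3102


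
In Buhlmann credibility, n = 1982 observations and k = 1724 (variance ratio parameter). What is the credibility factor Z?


Z = n / (n + k)
= 1982 / (1982 + 1724)
= 1982 / 3706
= 0.5348


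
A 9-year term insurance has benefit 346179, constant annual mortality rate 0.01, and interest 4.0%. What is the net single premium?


NSP = benefit * sum_{k=0}^{n-1} k_p_x * q * v^(k+1)
With constant q=0.01, v=0.961538
Sum = 0.071635
NSP = 346179 * 0.071635
= 24798.5257


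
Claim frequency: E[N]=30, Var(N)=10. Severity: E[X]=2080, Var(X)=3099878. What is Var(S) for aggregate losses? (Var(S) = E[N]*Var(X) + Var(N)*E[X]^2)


Var(S) = E[N]*Var(X) + Var(N)*E[X]^2
= 30*3099878 + 10*2080^2
= 92996340 + 43264000
= 1.3626e+08


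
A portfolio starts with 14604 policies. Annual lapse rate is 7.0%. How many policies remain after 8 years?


remaining = initial * (1 - lapse)^years
= 14604 * (1 - 0.07)^8
= 14604 * 0.559582
= 8172.1327


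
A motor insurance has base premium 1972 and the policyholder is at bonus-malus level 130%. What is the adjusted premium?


adjusted = base * BM_level / 100
= 1972 * 130 / 100
= 1972 * 1.3
= 2563.6


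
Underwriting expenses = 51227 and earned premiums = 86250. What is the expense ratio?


Expense ratio = expenses / premiums
= 51227 / 86250
= 0.5939


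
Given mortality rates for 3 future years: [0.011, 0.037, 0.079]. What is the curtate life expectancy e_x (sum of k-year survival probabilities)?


e_x = sum_{k=1}^{n} k_p_x
k_p_x values:
  1_p_x = 0.989
  2_p_x = 0.952407
  3_p_x = 0.877167
e_x = 2.8186


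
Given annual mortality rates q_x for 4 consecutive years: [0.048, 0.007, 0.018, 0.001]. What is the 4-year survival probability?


p_k = 1 - q_k for each year
Survival = product of (1 - q_k)
= 0.952 * 0.993 * 0.982 * 0.999
= 0.9274


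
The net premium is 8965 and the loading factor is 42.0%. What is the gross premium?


Gross = net * (1 + loading)
= 8965 * (1 + 0.42)
= 8965 * 1.42
= 12730.3


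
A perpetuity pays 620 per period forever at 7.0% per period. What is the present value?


PV = PMT / i
= 620 / 0.07
= 8857.1429


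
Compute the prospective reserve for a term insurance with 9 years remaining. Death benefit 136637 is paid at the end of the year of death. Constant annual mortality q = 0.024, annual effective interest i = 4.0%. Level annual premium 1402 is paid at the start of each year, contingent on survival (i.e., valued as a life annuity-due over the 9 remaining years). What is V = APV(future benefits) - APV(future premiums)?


v = 1/(1+i) = 0.961538
APV(future benefits) per unit = sum_{k=0}^{8} k_p_x * q * v^(k+1) = 0.163271
APV(future benefits) = 136637 * 0.163271 = 22308.9111
Life annuity-due factor ä_{x:9} = sum_{k=0}^{8} k_p_x * v^k = 7.075093
APV(future premiums) = 1402 * 7.075093 = 9919.2804
V = 22308.9111 - 9919.2804
= 12389.6307


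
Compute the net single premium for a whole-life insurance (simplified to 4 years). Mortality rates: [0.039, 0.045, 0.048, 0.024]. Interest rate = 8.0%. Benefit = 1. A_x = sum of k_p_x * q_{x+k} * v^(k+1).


v = 0.925926
Year 0: k_p_x=1.0, q=0.039, term=0.036111
Year 1: k_p_x=0.961, q=0.045, term=0.037076
Year 2: k_p_x=0.917755, q=0.048, term=0.03497
Year 3: k_p_x=0.873703, q=0.024, term=0.015413
A_x = 0.1236


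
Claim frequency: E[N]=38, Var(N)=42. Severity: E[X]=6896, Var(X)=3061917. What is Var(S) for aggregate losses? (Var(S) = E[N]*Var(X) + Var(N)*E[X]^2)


Var(S) = E[N]*Var(X) + Var(N)*E[X]^2
= 38*3061917 + 42*6896^2
= 116352846 + 1997302272
= 2.1137e+09


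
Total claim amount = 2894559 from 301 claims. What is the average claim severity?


severity = total / number
= 2894559 / 301
= 9616.4751


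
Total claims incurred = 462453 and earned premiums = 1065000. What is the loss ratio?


Loss ratio = claims / premiums
= 462453 / 1065000
= 0.4342


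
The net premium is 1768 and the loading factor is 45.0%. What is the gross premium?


Gross = net * (1 + loading)
= 1768 * (1 + 0.45)
= 1768 * 1.45
= 2563.6


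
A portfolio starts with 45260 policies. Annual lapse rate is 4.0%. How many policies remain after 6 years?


remaining = initial * (1 - lapse)^years
= 45260 * (1 - 0.04)^6
= 45260 * 0.782758
= 35427.6176


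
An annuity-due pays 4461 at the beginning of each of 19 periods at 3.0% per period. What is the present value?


PV_due = PMT * (1-(1+i)^(-n))/i * (1+i)
PV_immediate = 63898.4678
PV_due = 63898.4678 * 1.03
= 65815.4218


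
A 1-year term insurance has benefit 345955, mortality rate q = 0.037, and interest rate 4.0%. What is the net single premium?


NSP = benefit * q * v
v = 1/(1+i) = 0.961538
NSP = 345955 * 0.037 * 0.961538
= 12308.0144


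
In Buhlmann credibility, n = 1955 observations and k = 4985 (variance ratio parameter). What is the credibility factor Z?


Z = n / (n + k)
= 1955 / (1955 + 4985)
= 1955 / 6940
= 0.2817


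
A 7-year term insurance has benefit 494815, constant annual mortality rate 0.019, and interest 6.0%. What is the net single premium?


NSP = benefit * sum_{k=0}^{n-1} k_p_x * q * v^(k+1)
With constant q=0.019, v=0.943396
Sum = 0.100654
NSP = 494815 * 0.100654
= 49805.3001


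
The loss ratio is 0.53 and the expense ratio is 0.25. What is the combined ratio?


Combined ratio = loss ratio + expense ratio
= 0.53 + 0.25
= 0.78


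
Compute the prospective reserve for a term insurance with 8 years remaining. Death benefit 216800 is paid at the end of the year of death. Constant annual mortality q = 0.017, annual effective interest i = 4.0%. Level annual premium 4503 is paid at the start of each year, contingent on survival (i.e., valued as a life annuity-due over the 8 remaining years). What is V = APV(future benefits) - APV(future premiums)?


v = 1/(1+i) = 0.961538
APV(future benefits) per unit = sum_{k=0}^{7} k_p_x * q * v^(k+1) = 0.108254
APV(future benefits) = 216800 * 0.108254 = 23469.3665
Life annuity-due factor ä_{x:8} = sum_{k=0}^{7} k_p_x * v^k = 6.622569
APV(future premiums) = 4503 * 6.622569 = 29821.4292
V = 23469.3665 - 29821.4292
= -6352.0627


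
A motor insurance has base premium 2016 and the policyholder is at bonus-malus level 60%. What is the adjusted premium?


adjusted = base * BM_level / 100
= 2016 * 60 / 100
= 2016 * 0.6
= 1209.6


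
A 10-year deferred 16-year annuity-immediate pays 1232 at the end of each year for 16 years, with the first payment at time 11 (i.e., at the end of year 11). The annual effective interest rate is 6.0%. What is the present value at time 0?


PV at time 10 of the 16-year annuity-immediate:
a_n = 1232 * (1-(1+0.06)^(-16))/0.06 = 12450.463
Discount back 10 years to time 0:
PV = 12450.463 * (1+0.06)^(-10)
= 12450.463 * 0.558395
= 6952.2735


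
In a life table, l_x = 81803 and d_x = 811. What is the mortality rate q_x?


q_x = d_x / l_x
= 811 / 81803
= 0.0099


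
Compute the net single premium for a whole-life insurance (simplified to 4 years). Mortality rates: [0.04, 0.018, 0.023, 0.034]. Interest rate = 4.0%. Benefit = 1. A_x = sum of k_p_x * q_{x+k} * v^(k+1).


v = 0.961538
Year 0: k_p_x=1.0, q=0.04, term=0.038462
Year 1: k_p_x=0.96, q=0.018, term=0.015976
Year 2: k_p_x=0.94272, q=0.023, term=0.019276
Year 3: k_p_x=0.921037, q=0.034, term=0.026768
A_x = 0.1005


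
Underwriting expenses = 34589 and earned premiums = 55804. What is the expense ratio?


Expense ratio = expenses / premiums
= 34589 / 55804
= 0.6198


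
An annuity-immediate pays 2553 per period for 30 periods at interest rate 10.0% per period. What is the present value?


PV = PMT * (1 - (1+i)^(-n)) / i
= 2553 * (1 - (1+0.1)^(-30)) / 0.1
= 2553 * (1 - 0.057309) / 0.1
= 2553 * 9.426914
= 24066.9126


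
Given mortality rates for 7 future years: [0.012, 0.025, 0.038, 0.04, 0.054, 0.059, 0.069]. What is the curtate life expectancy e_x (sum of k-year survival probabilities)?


e_x = sum_{k=1}^{n} k_p_x
k_p_x values:
  1_p_x = 0.988
  2_p_x = 0.9633
  3_p_x = 0.926695
  4_p_x = 0.889627
  5_p_x = 0.841587
  6_p_x = 0.791933
  7_p_x = 0.73729
e_x = 6.1384


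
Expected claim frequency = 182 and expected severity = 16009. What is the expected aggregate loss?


E[S] = E[N] * E[X]
= 182 * 16009
= 2.9136e+06


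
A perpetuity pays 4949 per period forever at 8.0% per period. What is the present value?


PV = PMT / i
= 4949 / 0.08
= 61862.5


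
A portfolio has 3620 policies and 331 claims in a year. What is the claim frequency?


frequency = claims / policies
= 331 / 3620
= 0.0914


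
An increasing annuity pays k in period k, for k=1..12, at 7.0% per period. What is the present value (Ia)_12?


(Ia)_n = sum_{k=1}^{n} k * v^k, v = 1/(1+i)
v = 0.934579
Sum computed term by term:
(Ia)_12 = 45.2933


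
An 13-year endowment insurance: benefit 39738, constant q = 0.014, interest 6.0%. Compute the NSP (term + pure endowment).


Term component = 4583.555
Pure endowment = 13_p_x * v^13 * benefit = 0.83253 * 0.468839 * 39738 = 15510.6376
NSP = 20094.1927


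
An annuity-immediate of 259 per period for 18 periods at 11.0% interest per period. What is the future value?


FV = PMT * ((1+i)^n - 1) / i
= 259 * ((1.11)^18 - 1) / 0.11
= 259 * (6.543553 - 1) / 0.11
= 13052.5473


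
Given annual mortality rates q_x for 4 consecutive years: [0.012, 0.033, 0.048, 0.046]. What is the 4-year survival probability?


p_k = 1 - q_k for each year
Survival = product of (1 - q_k)
= 0.988 * 0.967 * 0.952 * 0.954
= 0.8677


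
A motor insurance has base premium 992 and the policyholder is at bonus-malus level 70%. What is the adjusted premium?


adjusted = base * BM_level / 100
= 992 * 70 / 100
= 992 * 0.7
= 694.4


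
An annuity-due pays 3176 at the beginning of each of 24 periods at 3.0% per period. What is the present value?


PV_due = PMT * (1-(1+i)^(-n))/i * (1+i)
PV_immediate = 53787.2818
PV_due = 53787.2818 * 1.03
= 55400.9002


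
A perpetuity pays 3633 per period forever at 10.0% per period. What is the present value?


PV = PMT / i
= 3633 / 0.1
= 36330.0


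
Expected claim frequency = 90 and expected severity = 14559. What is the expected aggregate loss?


E[S] = E[N] * E[X]
= 90 * 14559
= 1.3103e+06


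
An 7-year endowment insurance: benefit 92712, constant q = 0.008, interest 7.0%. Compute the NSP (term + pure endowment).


Term component = 3911.0043
Pure endowment = 7_p_x * v^7 * benefit = 0.945326 * 0.62275 * 92712 = 54579.7084
NSP = 58490.7127


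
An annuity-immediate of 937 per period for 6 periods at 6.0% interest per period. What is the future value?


FV = PMT * ((1+i)^n - 1) / i
= 937 * ((1.06)^6 - 1) / 0.06
= 937 * (1.418519 - 1) / 0.06
= 6535.8735


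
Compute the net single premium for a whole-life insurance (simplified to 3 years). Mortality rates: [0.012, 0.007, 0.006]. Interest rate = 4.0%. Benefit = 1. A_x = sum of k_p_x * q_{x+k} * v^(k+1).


v = 0.961538
Year 0: k_p_x=1.0, q=0.012, term=0.011538
Year 1: k_p_x=0.988, q=0.007, term=0.006394
Year 2: k_p_x=0.981084, q=0.006, term=0.005233
A_x = 0.0232


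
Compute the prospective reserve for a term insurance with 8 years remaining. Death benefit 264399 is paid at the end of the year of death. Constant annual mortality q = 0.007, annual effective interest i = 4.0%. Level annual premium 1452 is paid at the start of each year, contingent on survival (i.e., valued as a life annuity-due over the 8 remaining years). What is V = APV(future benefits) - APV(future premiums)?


v = 1/(1+i) = 0.961538
APV(future benefits) per unit = sum_{k=0}^{7} k_p_x * q * v^(k+1) = 0.046057
APV(future benefits) = 264399 * 0.046057 = 12177.4246
Life annuity-due factor ä_{x:8} = sum_{k=0}^{7} k_p_x * v^k = 6.842754
APV(future premiums) = 1452 * 6.842754 = 9935.6791
V = 12177.4246 - 9935.6791
= 2241.7455


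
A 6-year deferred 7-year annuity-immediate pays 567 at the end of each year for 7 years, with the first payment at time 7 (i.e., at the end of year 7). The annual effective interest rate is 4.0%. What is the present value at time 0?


PV at time 6 of the 7-year annuity-immediate:
a_n = 567 * (1-(1+0.04)^(-7))/0.04 = 3403.165
Discount back 6 years to time 0:
PV = 3403.165 * (1+0.04)^(-6)
= 3403.165 * 0.790315
= 2689.5707


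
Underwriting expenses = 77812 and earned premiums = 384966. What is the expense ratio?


Expense ratio = expenses / premiums
= 77812 / 384966
= 0.2021


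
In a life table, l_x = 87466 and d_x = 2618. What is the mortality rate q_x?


q_x = d_x / l_x
= 2618 / 87466
= 0.0299


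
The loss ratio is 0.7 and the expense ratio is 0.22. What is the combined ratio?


Combined ratio = loss ratio + expense ratio
= 0.7 + 0.22
= 0.92


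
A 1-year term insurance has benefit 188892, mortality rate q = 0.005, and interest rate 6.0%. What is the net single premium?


NSP = benefit * q * v
v = 1/(1+i) = 0.943396
NSP = 188892 * 0.005 * 0.943396
= 891.0


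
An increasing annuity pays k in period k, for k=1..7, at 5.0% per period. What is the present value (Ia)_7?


(Ia)_n = sum_{k=1}^{n} k * v^k, v = 1/(1+i)
v = 0.952381
Sum computed term by term:
(Ia)_7 = 22.0185


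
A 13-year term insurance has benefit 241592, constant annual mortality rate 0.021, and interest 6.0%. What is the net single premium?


NSP = benefit * sum_{k=0}^{n-1} k_p_x * q * v^(k+1)
With constant q=0.021, v=0.943396
Sum = 0.167016
NSP = 241592 * 0.167016
= 40349.8125
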